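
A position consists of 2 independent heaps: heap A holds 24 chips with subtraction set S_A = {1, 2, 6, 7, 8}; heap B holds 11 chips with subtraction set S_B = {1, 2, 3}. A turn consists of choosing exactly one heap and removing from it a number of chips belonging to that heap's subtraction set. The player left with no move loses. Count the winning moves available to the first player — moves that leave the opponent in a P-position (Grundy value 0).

2

Heap A, S = {1, 2, 6, 7, 8}:
n :  0  1  2  3  4  5  6  7  8  9 10 11 12 13 14 15 16 17 18 19 20 21 22 23 24
G :  0  1  2  0  1  2  3  4  5  3  4  5  0  1  2  0  1  2  3  4  5  3  4  5  0
G_A(24) = 0.
Heap B, S = {1, 2, 3}:
G(0) = 0
G(1) = mex{0} = 1
G(2) = mex{1,0} = 2
G(3) = mex{2,1,0} = 3
G(4) = mex{3,2,1} = 0
G(5) = mex{0,3,2} = 1
G(6) = mex{1,0,3} = 2
G(7) = mex{2,1,0} = 3
G(8) = mex{3,2,1} = 0
G(9) = mex{0,3,2} = 1
G(10) = mex{1,0,3} = 2
G(11) = mex{2,1,0} = 3
G_B(11) = 3.
Combined Grundy value = 0 ⊕ 3 = 3.
A winning move leaves total XOR = 0, i.e. changes one component's Grundy value g to g ⊕ X where X is the current total.
Heap A: need g' = 0⊕3 = 3. Options: 24−1→G=5, 24−2→G=4, 24−6→G=3, 24−7→G=2, 24−8→G=1. Hits: 1.
Heap B: need g' = 3⊕3 = 0. Options: 11−1→G=2, 11−2→G=1, 11−3→G=0. Hits: 1.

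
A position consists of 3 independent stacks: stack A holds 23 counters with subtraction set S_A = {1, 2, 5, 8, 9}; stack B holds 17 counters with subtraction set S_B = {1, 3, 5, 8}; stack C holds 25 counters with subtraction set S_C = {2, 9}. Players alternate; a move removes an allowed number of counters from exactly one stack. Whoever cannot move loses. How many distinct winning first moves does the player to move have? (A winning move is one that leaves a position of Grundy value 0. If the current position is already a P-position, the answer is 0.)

6

Stack A, S = {1, 2, 5, 8, 9}:
n :  0  1  2  3  4  5  6  7  8  9 10 11 12 13 14 15 16 17 18 19 20 21 22 23
G :  0  1  2  0  1  2  0  1  2  3  0  1  2  0  1  2  0  1  2  3  0  1  2  0
G_A(23) = 0.
Stack B, S = {1, 3, 5, 8}:
n :  0  1  2  3  4  5  6  7  8  9 10 11 12 13 14 15 16 17
G :  0  1  0  1  0  1  0  1  2  3  2  3  2  0  1  0  1  0
G_B(17) = 0.
Stack C, S = {2, 9}:
n :  0  1  2  3  4  5  6  7  8  9 10 11 12 13 14 15 16 17 18 19 20 21 22 23 24 25
G :  0  0  1  1  0  0  1  1  0  2  1  0  0  1  1  0  0  1  1  0  2  1  0  0  1  1
G_C(25) = 1.
Combined Grundy value = 0 ⊕ 0 ⊕ 1 = 1.
A winning move leaves total XOR = 0, i.e. changes one component's Grundy value g to g ⊕ X where X is the current total.
Stack A: need g' = 0⊕1 = 1. Options: 23−1→G=2, 23−2→G=1, 23−5→G=2, 23−8→G=2, 23−9→G=1. Hits: 2.
Stack B: need g' = 0⊕1 = 1. Options: 17−1→G=1, 17−3→G=1, 17−5→G=2, 17−8→G=3. Hits: 2.
Stack C: need g' = 1⊕1 = 0. Options: 25−2→G=0, 25−9→G=0. Hits: 2.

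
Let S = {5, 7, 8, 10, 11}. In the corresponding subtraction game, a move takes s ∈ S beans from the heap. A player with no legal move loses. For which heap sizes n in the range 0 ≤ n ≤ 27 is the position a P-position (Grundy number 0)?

n :  0  1  2  3  4  5  6  7  8  9 10 11 12 13 14 15 16 17 18 19 20 21 22 23 24 25 26 27
G :  0  0  0  0  0  1  1  1  1  1  2  2  2  2  2  3  0  0  0  0  0  1  1  1  1  1  2  2
P-positions are exactly the n with G(n) = 0.

0, 1, 2, 3, 4, 16, 17, 18, 19, 20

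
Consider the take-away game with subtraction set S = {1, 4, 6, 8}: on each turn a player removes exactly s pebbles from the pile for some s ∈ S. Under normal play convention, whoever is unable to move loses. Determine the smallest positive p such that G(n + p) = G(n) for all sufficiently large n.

12

n :  0  1  2  3  4  5  6  7  8  9 10 11 12 13 14 15 16 17 18 19 20 21 22 23 24 25
G :  0  1  0  1  2  0  1  0  1  2  3  2  0  1  0  1  2  0  1  0  1  2  3  2  0  1
G(n+12) = G(n) holds for n = 0,…,7 (a full window of length max(S) = 8), so the sequence is purely periodic with period 12.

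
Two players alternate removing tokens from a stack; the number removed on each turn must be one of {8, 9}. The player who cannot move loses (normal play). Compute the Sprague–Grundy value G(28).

1

n :  0  1  2  3  4  5  6  7  8  9 10 11 12 13 14 15 16 17 18 19 20 21 22 23 24 25 26 27 28
G :  0  0  0  0  0  0  0  0  1  1  1  1  1  1  1  1  2  0  0  0  0  0  0  0  0  1  1  1  1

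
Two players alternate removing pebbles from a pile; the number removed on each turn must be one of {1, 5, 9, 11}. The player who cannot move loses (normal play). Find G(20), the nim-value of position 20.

0

G(0) = 0
G(1) = mex{0} = 1
G(2) = mex{1} = 0
G(3) = mex{0} = 1
G(4) = mex{1} = 0
G(5) = mex{0,0} = 1
G(6) = mex{1,1} = 0
G(7) = mex{0,0} = 1
G(8) = mex{1,1} = 0
G(9) = mex{0,0,0} = 1
G(10) = mex{1,1,1} = 0
G(11) = mex{0,0,0,0} = 1
G(12) = mex{1,1,1,1} = 0
G(13) = mex{0,0,0,0} = 1
G(14) = mex{1,1,1,1} = 0
G(15) = mex{0,0,0,0} = 1
G(16) = mex{1,1,1,1} = 0
G(17) = mex{0,0,0,0} = 1
G(18) = mex{1,1,1,1} = 0
G(19) = mex{0,0,0,0} = 1
G(20) = mex{1,1,1,1} = 0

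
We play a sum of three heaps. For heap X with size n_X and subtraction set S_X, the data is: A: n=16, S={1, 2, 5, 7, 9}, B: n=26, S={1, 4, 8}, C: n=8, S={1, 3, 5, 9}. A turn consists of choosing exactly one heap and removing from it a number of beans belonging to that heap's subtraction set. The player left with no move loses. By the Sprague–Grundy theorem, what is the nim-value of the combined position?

Heap A, S = {1, 2, 5, 7, 9}:
G(0) = 0
G(1) = mex{0} = 1
G(2) = mex{1,0} = 2
G(3) = mex{2,1} = 0
G(4) = mex{0,2} = 1
G(5) = mex{1,0,0} = 2
G(6) = mex{2,1,1} = 0
G(7) = mex{0,2,2,0} = 1
G(8) = mex{1,0,0,1} = 2
G(9) = mex{2,1,1,2,0} = 3
G(10) = mex{3,2,2,0,1} = 4
G(11) = mex{4,3,0,1,2} = 5
G(12) = mex{5,4,1,2,0} = 3
G(13) = mex{3,5,2,0,1} = 4
G(14) = mex{4,3,3,1,2} = 0
G(15) = mex{0,4,4,2,0} = 1
G(16) = mex{1,0,5,3,1} = 2
G_A(16) = 2.
Heap B, S = {1, 4, 8}:
G(0) = 0
G(1) = mex{0} = 1
G(2) = mex{1} = 0
G(3) = mex{0} = 1
G(4) = mex{1,0} = 2
G(5) = mex{2,1} = 0
G(6) = mex{0,0} = 1
G(7) = mex{1,1} = 0
G(8) = mex{0,2,0} = 1
G(9) = mex{1,0,1} = 2
G(10) = mex{2,1,0} = 3
G(11) = mex{3,0,1} = 2
G(12) = mex{2,1,2} = 0
G(13) = mex{0,2,0} = 1
G(14) = mex{1,3,1} = 0
G(15) = mex{0,2,0} = 1
G(16) = mex{1,0,1} = 2
G(17) = mex{2,1,2} = 0
G(18) = mex{0,0,3} = 1
G(19) = mex{1,1,2} = 0
G(20) = mex{0,2,0} = 1
G(21) = mex{1,0,1} = 2
G(22) = mex{2,1,0} = 3
G(23) = mex{3,0,1} = 2
G(24) = mex{2,1,2} = 0
G(25) = mex{0,2,0} = 1
G(26) = mex{1,3,1} = 0
G_B(26) = 0.
Heap C, S = {1, 3, 5, 9}:
G(0) = 0
G(1) = mex{0} = 1
G(2) = mex{1} = 0
G(3) = mex{0,0} = 1
G(4) = mex{1,1} = 0
G(5) = mex{0,0,0} = 1
G(6) = mex{1,1,1} = 0
G(7) = mex{0,0,0} = 1
G(8) = mex{1,1,1} = 0
G_C(8) = 0.
Combined Grundy value = 2 ⊕ 0 ⊕ 0 = 2.

2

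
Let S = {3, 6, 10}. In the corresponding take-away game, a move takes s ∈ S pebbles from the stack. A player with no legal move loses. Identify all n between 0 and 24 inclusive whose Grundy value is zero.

0, 1, 2, 9, 13, 14, 18, 22

G(0) = 0
G(1) = mex{} = 0
G(2) = mex{} = 0
G(3) = mex{0} = 1
G(4) = mex{0} = 1
G(5) = mex{0} = 1
G(6) = mex{1,0} = 2
G(7) = mex{1,0} = 2
G(8) = mex{1,0} = 2
G(9) = mex{2,1} = 0
G(10) = mex{2,1,0} = 3
G(11) = mex{2,1,0} = 3
G(12) = mex{0,2,0} = 1
G(13) = mex{3,2,1} = 0
G(14) = mex{3,2,1} = 0
G(15) = mex{1,0,1} = 2
G(16) = mex{0,3,2} = 1
G(17) = mex{0,3,2} = 1
G(18) = mex{2,1,2} = 0
G(19) = mex{1,0,0} = 2
G(20) = mex{1,0,3} = 2
G(21) = mex{0,2,3} = 1
G(22) = mex{2,1,1} = 0
G(23) = mex{2,1,0} = 3
G(24) = mex{1,0,0} = 2
P-positions are exactly the n with G(n) = 0.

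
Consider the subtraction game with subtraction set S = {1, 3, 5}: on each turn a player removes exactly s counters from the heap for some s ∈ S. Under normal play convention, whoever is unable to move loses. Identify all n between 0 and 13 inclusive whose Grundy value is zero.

n :  0  1  2  3  4  5  6  7  8  9 10 11 12 13
G :  0  1  0  1  0  1  0  1  0  1  0  1  0  1
P-positions are exactly the n with G(n) = 0.

0, 2, 4, 6, 8, 10, 12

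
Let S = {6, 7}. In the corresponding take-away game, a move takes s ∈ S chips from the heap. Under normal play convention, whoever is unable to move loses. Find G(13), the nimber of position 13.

n :  0  1  2  3  4  5  6  7  8  9 10 11 12 13
G :  0  0  0  0  0  0  1  1  1  1  1  1  2  0

0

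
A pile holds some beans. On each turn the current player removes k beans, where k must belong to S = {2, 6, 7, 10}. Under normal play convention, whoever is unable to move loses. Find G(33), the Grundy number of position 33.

2

n :  0  1  2  3  4  5  6  7  8  9 10 11 12 13 14 15 16 17 18 19 20 21 22 23 24 25 26 27 28 29 30 31 32 33
G :  0  0  1  1  0  0  1  1  2  0  3  1  2  0  3  1  2  0  0  1  1  0  0  1  1  2  0  3  1  2  0  3  1  2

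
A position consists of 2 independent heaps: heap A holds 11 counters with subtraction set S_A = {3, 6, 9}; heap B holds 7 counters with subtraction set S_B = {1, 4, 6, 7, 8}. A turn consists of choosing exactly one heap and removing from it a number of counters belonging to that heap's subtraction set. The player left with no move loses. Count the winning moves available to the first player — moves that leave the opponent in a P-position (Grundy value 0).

1

Heap A, S = {3, 6, 9}:
G(0) = 0
G(1) = mex{} = 0
G(2) = mex{} = 0
G(3) = mex{0} = 1
G(4) = mex{0} = 1
G(5) = mex{0} = 1
G(6) = mex{1,0} = 2
G(7) = mex{1,0} = 2
G(8) = mex{1,0} = 2
G(9) = mex{2,1,0} = 3
G(10) = mex{2,1,0} = 3
G(11) = mex{2,1,0} = 3
G_A(11) = 3.
Heap B, S = {1, 4, 6, 7, 8}:
G(0) = 0
G(1) = mex{0} = 1
G(2) = mex{1} = 0
G(3) = mex{0} = 1
G(4) = mex{1,0} = 2
G(5) = mex{2,1} = 0
G(6) = mex{0,0,0} = 1
G(7) = mex{1,1,1,0} = 2
G_B(7) = 2.
Combined Grundy value = 3 ⊕ 2 = 1.
A winning move leaves total XOR = 0, i.e. changes one component's Grundy value g to g ⊕ X where X is the current total.
Heap A: need g' = 3⊕1 = 2. Options: 11−3→G=2, 11−6→G=1, 11−9→G=0. Hits: 1.
Heap B: need g' = 2⊕1 = 3. Options: 7−1→G=1, 7−4→G=1, 7−6→G=1, 7−7→G=0. Hits: 0.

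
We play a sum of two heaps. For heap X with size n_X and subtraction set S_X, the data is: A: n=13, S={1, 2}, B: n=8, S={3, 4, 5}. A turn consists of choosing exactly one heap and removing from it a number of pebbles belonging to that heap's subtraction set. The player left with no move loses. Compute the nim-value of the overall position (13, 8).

Heap A, S = {1, 2}:
G(0) = 0
G(1) = mex{0} = 1
G(2) = mex{1,0} = 2
G(3) = mex{2,1} = 0
G(4) = mex{0,2} = 1
G(5) = mex{1,0} = 2
G(6) = mex{2,1} = 0
G(7) = mex{0,2} = 1
G(8) = mex{1,0} = 2
G(9) = mex{2,1} = 0
G(10) = mex{0,2} = 1
G(11) = mex{1,0} = 2
G(12) = mex{2,1} = 0
G(13) = mex{0,2} = 1
G_A(13) = 1.
Heap B, S = {3, 4, 5}:
n : 0 1 2 3 4 5 6 7 8
G : 0 0 0 1 1 1 2 2 0
G_B(8) = 0.
Combined Grundy value = 1 ⊕ 0 = 1.

1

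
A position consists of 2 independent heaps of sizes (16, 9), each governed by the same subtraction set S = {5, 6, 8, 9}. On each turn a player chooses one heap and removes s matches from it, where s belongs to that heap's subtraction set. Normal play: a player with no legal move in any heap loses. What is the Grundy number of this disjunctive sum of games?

1

All heaps use S = {5, 6, 8, 9}:
G(0) = 0
G(1) = mex{} = 0
G(2) = mex{} = 0
G(3) = mex{} = 0
G(4) = mex{} = 0
G(5) = mex{0} = 1
G(6) = mex{0,0} = 1
G(7) = mex{0,0} = 1
G(8) = mex{0,0,0} = 1
G(9) = mex{0,0,0,0} = 1
G(10) = mex{1,0,0,0} = 2
G(11) = mex{1,1,0,0} = 2
G(12) = mex{1,1,0,0} = 2
G(13) = mex{1,1,1,0} = 2
G(14) = mex{1,1,1,1} = 0
G(15) = mex{2,1,1,1} = 0
G(16) = mex{2,2,1,1} = 0
Heap A: G(16) = 0.
Heap B: G(9) = 1.
Combined Grundy value = 0 ⊕ 1 = 1.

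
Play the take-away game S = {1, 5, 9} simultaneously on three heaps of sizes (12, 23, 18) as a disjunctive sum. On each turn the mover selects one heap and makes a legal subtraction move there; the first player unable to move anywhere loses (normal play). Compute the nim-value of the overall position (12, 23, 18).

All heaps use S = {1, 5, 9}:
n :  0  1  2  3  4  5  6  7  8  9 10 11 12 13 14 15 16 17 18 19 20 21 22 23
G :  0  1  0  1  0  1  0  1  0  1  0  1  0  1  0  1  0  1  0  1  0  1  0  1
Heap A: G(12) = 0.
Heap B: G(23) = 1.
Heap C: G(18) = 0.
Combined Grundy value = 0 ⊕ 1 ⊕ 0 = 1.

1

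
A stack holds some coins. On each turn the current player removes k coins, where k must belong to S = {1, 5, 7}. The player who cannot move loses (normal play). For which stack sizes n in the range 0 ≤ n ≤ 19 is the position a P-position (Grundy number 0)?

0, 2, 4, 6, 8, 10, 12, 14, 16, 18

G(0) = 0
G(1) = mex{0} = 1
G(2) = mex{1} = 0
G(3) = mex{0} = 1
G(4) = mex{1} = 0
G(5) = mex{0,0} = 1
G(6) = mex{1,1} = 0
G(7) = mex{0,0,0} = 1
G(8) = mex{1,1,1} = 0
G(9) = mex{0,0,0} = 1
G(10) = mex{1,1,1} = 0
G(11) = mex{0,0,0} = 1
G(12) = mex{1,1,1} = 0
G(13) = mex{0,0,0} = 1
G(14) = mex{1,1,1} = 0
G(15) = mex{0,0,0} = 1
G(16) = mex{1,1,1} = 0
G(17) = mex{0,0,0} = 1
G(18) = mex{1,1,1} = 0
G(19) = mex{0,0,0} = 1
P-positions are exactly the n with G(n) = 0.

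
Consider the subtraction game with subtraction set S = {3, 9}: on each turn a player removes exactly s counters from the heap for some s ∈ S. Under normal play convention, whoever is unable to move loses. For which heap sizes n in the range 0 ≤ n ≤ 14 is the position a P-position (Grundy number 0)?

0, 1, 2, 6, 7, 8, 12, 13, 14

G(0) = 0
G(1) = mex{} = 0
G(2) = mex{} = 0
G(3) = mex{0} = 1
G(4) = mex{0} = 1
G(5) = mex{0} = 1
G(6) = mex{1} = 0
G(7) = mex{1} = 0
G(8) = mex{1} = 0
G(9) = mex{0,0} = 1
G(10) = mex{0,0} = 1
G(11) = mex{0,0} = 1
G(12) = mex{1,1} = 0
G(13) = mex{1,1} = 0
G(14) = mex{1,1} = 0
P-positions are exactly the n with G(n) = 0.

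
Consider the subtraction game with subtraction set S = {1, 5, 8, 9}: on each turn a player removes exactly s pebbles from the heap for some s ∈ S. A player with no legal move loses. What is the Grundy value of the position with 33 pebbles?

G(0) = 0
G(1) = mex{0} = 1
G(2) = mex{1} = 0
G(3) = mex{0} = 1
G(4) = mex{1} = 0
G(5) = mex{0,0} = 1
G(6) = mex{1,1} = 0
G(7) = mex{0,0} = 1
G(8) = mex{1,1,0} = 2
G(9) = mex{2,0,1,0} = 3
G(10) = mex{3,1,0,1} = 2
G(11) = mex{2,0,1,0} = 3
G(12) = mex{3,1,0,1} = 2
G(13) = mex{2,2,1,0} = 3
G(14) = mex{3,3,0,1} = 2
G(15) = mex{2,2,1,0} = 3
G(16) = mex{3,3,2,1} = 0
G(17) = mex{0,2,3,2} = 1
G(18) = mex{1,3,2,3} = 0
G(19) = mex{0,2,3,2} = 1
G(20) = mex{1,3,2,3} = 0
G(21) = mex{0,0,3,2} = 1
G(22) = mex{1,1,2,3} = 0
G(23) = mex{0,0,3,2} = 1
G(24) = mex{1,1,0,3} = 2
G(25) = mex{2,0,1,0} = 3
G(26) = mex{3,1,0,1} = 2
G(27) = mex{2,0,1,0} = 3
G(28) = mex{3,1,0,1} = 2
G(29) = mex{2,2,1,0} = 3
G(30) = mex{3,3,0,1} = 2
G(31) = mex{2,2,1,0} = 3
G(32) = mex{3,3,2,1} = 0
G(33) = mex{0,2,3,2} = 1

1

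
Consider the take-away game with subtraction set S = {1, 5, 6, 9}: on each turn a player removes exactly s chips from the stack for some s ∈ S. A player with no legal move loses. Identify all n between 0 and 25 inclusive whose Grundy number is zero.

0, 2, 4, 12, 14, 16, 24

n :  0  1  2  3  4  5  6  7  8  9 10 11 12 13 14 15 16 17 18 19 20 21 22 23 24 25
G :  0  1  0  1  0  1  2  3  2  3  2  3  0  1  0  1  0  1  2  3  2  3  2  3  0  1
P-positions are exactly the n with G(n) = 0.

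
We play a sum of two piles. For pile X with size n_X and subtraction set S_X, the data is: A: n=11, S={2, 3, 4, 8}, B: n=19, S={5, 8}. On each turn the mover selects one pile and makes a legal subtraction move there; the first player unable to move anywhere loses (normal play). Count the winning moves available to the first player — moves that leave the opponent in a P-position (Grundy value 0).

4

Pile A, S = {2, 3, 4, 8}:
n :  0  1  2  3  4  5  6  7  8  9 10 11
G :  0  0  1  1  2  2  0  0  1  1  2  2
G_A(11) = 2.
Pile B, S = {5, 8}:
G(0) = 0
G(1) = mex{} = 0
G(2) = mex{} = 0
G(3) = mex{} = 0
G(4) = mex{} = 0
G(5) = mex{0} = 1
G(6) = mex{0} = 1
G(7) = mex{0} = 1
G(8) = mex{0,0} = 1
G(9) = mex{0,0} = 1
G(10) = mex{1,0} = 2
G(11) = mex{1,0} = 2
G(12) = mex{1,0} = 2
G(13) = mex{1,1} = 0
G(14) = mex{1,1} = 0
G(15) = mex{2,1} = 0
G(16) = mex{2,1} = 0
G(17) = mex{2,1} = 0
G(18) = mex{0,2} = 1
G(19) = mex{0,2} = 1
G_B(19) = 1.
Combined Grundy value = 2 ⊕ 1 = 3.
A winning move leaves total XOR = 0, i.e. changes one component's Grundy value g to g ⊕ X where X is the current total.
Pile A: need g' = 2⊕3 = 1. Options: 11−2→G=1, 11−3→G=1, 11−4→G=0, 11−8→G=1. Hits: 3.
Pile B: need g' = 1⊕3 = 2. Options: 19−5→G=0, 19−8→G=2. Hits: 1.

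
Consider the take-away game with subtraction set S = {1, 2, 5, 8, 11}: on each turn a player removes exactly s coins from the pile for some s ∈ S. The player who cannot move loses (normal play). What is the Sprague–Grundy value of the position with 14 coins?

2

G(0) = 0
G(1) = mex{0} = 1
G(2) = mex{1,0} = 2
G(3) = mex{2,1} = 0
G(4) = mex{0,2} = 1
G(5) = mex{1,0,0} = 2
G(6) = mex{2,1,1} = 0
G(7) = mex{0,2,2} = 1
G(8) = mex{1,0,0,0} = 2
G(9) = mex{2,1,1,1} = 0
G(10) = mex{0,2,2,2} = 1
G(11) = mex{1,0,0,0,0} = 2
G(12) = mex{2,1,1,1,1} = 0
G(13) = mex{0,2,2,2,2} = 1
G(14) = mex{1,0,0,0,0} = 2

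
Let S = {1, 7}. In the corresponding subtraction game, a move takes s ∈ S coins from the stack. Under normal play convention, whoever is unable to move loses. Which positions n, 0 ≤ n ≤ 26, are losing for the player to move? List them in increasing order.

0, 2, 4, 6, 8, 10, 12, 14, 16, 18, 20, 22, 24, 26

n :  0  1  2  3  4  5  6  7  8  9 10 11 12 13 14 15 16 17 18 19 20 21 22 23 24 25 26
G :  0  1  0  1  0  1  0  1  0  1  0  1  0  1  0  1  0  1  0  1  0  1  0  1  0  1  0
P-positions are exactly the n with G(n) = 0.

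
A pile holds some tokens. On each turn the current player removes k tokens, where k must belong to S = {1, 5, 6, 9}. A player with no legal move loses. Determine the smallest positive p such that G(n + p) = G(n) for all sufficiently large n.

12

n :  0  1  2  3  4  5  6  7  8  9 10 11 12 13 14 15 16 17 18 19 20 21 22 23 24 25
G :  0  1  0  1  0  1  2  3  2  3  2  3  0  1  0  1  0  1  2  3  2  3  2  3  0  1
G(n+12) = G(n) holds for n = 0,…,8 (a full window of length max(S) = 9), so the sequence is purely periodic with period 12.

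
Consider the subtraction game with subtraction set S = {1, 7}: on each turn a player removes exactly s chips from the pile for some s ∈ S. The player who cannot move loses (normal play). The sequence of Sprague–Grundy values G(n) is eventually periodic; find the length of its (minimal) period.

n :  0  1  2  3  4  5  6  7  8  9 10 11 12 13 14
G :  0  1  0  1  0  1  0  1  0  1  0  1  0  1  0
G(n+2) = G(n) holds for n = 0,…,6 (a full window of length max(S) = 7), so the sequence is purely periodic with period 2.

2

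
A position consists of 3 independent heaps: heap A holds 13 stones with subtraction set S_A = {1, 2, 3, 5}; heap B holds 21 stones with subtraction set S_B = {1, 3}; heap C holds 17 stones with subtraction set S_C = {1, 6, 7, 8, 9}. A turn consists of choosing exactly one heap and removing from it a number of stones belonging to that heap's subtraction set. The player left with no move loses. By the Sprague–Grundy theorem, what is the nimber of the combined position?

Heap A, S = {1, 2, 3, 5}:
n :  0  1  2  3  4  5  6  7  8  9 10 11 12 13
G :  0  1  2  3  0  1  2  3  0  1  2  3  0  1
G_A(13) = 1.
Heap B, S = {1, 3}:
n :  0  1  2  3  4  5  6  7  8  9 10 11 12 13 14 15 16 17 18 19 20 21
G :  0  1  0  1  0  1  0  1  0  1  0  1  0  1  0  1  0  1  0  1  0  1
G_B(21) = 1.
Heap C, S = {1, 6, 7, 8, 9}:
G(0) = 0
G(1) = mex{0} = 1
G(2) = mex{1} = 0
G(3) = mex{0} = 1
G(4) = mex{1} = 0
G(5) = mex{0} = 1
G(6) = mex{1,0} = 2
G(7) = mex{2,1,0} = 3
G(8) = mex{3,0,1,0} = 2
G(9) = mex{2,1,0,1,0} = 3
G(10) = mex{3,0,1,0,1} = 2
G(11) = mex{2,1,0,1,0} = 3
G(12) = mex{3,2,1,0,1} = 4
G(13) = mex{4,3,2,1,0} = 5
G(14) = mex{5,2,3,2,1} = 0
G(15) = mex{0,3,2,3,2} = 1
G(16) = mex{1,2,3,2,3} = 0
G(17) = mex{0,3,2,3,2} = 1
G_C(17) = 1.
Combined Grundy value = 1 ⊕ 1 ⊕ 1 = 1.

1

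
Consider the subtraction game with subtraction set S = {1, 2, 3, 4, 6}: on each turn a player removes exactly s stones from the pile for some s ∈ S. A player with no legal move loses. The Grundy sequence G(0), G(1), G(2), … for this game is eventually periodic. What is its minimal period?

n :  0  1  2  3  4  5  6  7  8  9 10 11 12 13 14
G :  0  1  2  3  4  0  1  2  3  4  0  1  2  3  4
G(n+5) = G(n) holds for n = 0,…,5 (a full window of length max(S) = 6), so the sequence is purely periodic with period 5.

5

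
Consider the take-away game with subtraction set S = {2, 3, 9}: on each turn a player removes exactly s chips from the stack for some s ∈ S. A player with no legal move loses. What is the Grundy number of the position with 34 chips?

0

G(0) = 0
G(1) = mex{} = 0
G(2) = mex{0} = 1
G(3) = mex{0,0} = 1
G(4) = mex{1,0} = 2
G(5) = mex{1,1} = 0
G(6) = mex{2,1} = 0
G(7) = mex{0,2} = 1
G(8) = mex{0,0} = 1
G(9) = mex{1,0,0} = 2
G(10) = mex{1,1,0} = 2
G(11) = mex{2,1,1} = 0
G(12) = mex{2,2,1} = 0
G(13) = mex{0,2,2} = 1
G(14) = mex{0,0,0} = 1
G(15) = mex{1,0,0} = 2
G(16) = mex{1,1,1} = 0
G(17) = mex{2,1,1} = 0
G(18) = mex{0,2,2} = 1
G(19) = mex{0,0,2} = 1
G(20) = mex{1,0,0} = 2
G(21) = mex{1,1,0} = 2
G(22) = mex{2,1,1} = 0
G(23) = mex{2,2,1} = 0
G(24) = mex{0,2,2} = 1
G(25) = mex{0,0,0} = 1
G(26) = mex{1,0,0} = 2
G(27) = mex{1,1,1} = 0
G(28) = mex{2,1,1} = 0
G(29) = mex{0,2,2} = 1
G(30) = mex{0,0,2} = 1
G(31) = mex{1,0,0} = 2
G(32) = mex{1,1,0} = 2
G(33) = mex{2,1,1} = 0
G(34) = mex{2,2,1} = 0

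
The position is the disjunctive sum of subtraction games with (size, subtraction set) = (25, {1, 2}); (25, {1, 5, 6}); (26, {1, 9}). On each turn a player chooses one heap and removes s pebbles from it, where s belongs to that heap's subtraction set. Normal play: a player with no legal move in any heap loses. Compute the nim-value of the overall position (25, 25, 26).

Heap A, S = {1, 2}:
G(0) = 0
G(1) = mex{0} = 1
G(2) = mex{1,0} = 2
G(3) = mex{2,1} = 0
G(4) = mex{0,2} = 1
G(5) = mex{1,0} = 2
G(6) = mex{2,1} = 0
G(7) = mex{0,2} = 1
G(8) = mex{1,0} = 2
G(9) = mex{2,1} = 0
G(10) = mex{0,2} = 1
G(11) = mex{1,0} = 2
G(12) = mex{2,1} = 0
G(13) = mex{0,2} = 1
G(14) = mex{1,0} = 2
G(15) = mex{2,1} = 0
G(16) = mex{0,2} = 1
G(17) = mex{1,0} = 2
G(18) = mex{2,1} = 0
G(19) = mex{0,2} = 1
G(20) = mex{1,0} = 2
G(21) = mex{2,1} = 0
G(22) = mex{0,2} = 1
G(23) = mex{1,0} = 2
G(24) = mex{2,1} = 0
G(25) = mex{0,2} = 1
G_A(25) = 1.
Heap B, S = {1, 5, 6}:
n :  0  1  2  3  4  5  6  7  8  9 10 11 12 13 14 15 16 17 18 19 20 21 22 23 24 25
G :  0  1  0  1  0  1  2  3  2  3  2  0  1  0  1  0  1  2  3  2  3  2  0  1  0  1
G_B(25) = 1.
Heap C, S = {1, 9}:
G(0) = 0
G(1) = mex{0} = 1
G(2) = mex{1} = 0
G(3) = mex{0} = 1
G(4) = mex{1} = 0
G(5) = mex{0} = 1
G(6) = mex{1} = 0
G(7) = mex{0} = 1
G(8) = mex{1} = 0
G(9) = mex{0,0} = 1
G(10) = mex{1,1} = 0
G(11) = mex{0,0} = 1
G(12) = mex{1,1} = 0
G(13) = mex{0,0} = 1
G(14) = mex{1,1} = 0
G(15) = mex{0,0} = 1
G(16) = mex{1,1} = 0
G(17) = mex{0,0} = 1
G(18) = mex{1,1} = 0
G(19) = mex{0,0} = 1
G(20) = mex{1,1} = 0
G(21) = mex{0,0} = 1
G(22) = mex{1,1} = 0
G(23) = mex{0,0} = 1
G(24) = mex{1,1} = 0
G(25) = mex{0,0} = 1
G(26) = mex{1,1} = 0
G_C(26) = 0.
Combined Grundy value = 1 ⊕ 1 ⊕ 0 = 0.

0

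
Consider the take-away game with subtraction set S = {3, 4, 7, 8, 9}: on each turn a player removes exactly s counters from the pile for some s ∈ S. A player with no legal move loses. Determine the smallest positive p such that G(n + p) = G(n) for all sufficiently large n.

12

n :  0  1  2  3  4  5  6  7  8  9 10 11 12 13 14 15 16 17 18 19 20 21 22 23 24 25
G :  0  0  0  1  1  1  2  2  2  3  3  3  0  0  0  1  1  1  2  2  2  3  3  3  0  0
G(n+12) = G(n) holds for n = 0,…,8 (a full window of length max(S) = 9), so the sequence is purely periodic with period 12.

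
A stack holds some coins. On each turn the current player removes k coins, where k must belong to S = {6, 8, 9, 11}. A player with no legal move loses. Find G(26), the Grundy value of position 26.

G(0) = 0
G(1) = mex{} = 0
G(2) = mex{} = 0
G(3) = mex{} = 0
G(4) = mex{} = 0
G(5) = mex{} = 0
G(6) = mex{0} = 1
G(7) = mex{0} = 1
G(8) = mex{0,0} = 1
G(9) = mex{0,0,0} = 1
G(10) = mex{0,0,0} = 1
G(11) = mex{0,0,0,0} = 1
G(12) = mex{1,0,0,0} = 2
G(13) = mex{1,0,0,0} = 2
G(14) = mex{1,1,0,0} = 2
G(15) = mex{1,1,1,0} = 2
G(16) = mex{1,1,1,0} = 2
G(17) = mex{1,1,1,1} = 0
G(18) = mex{2,1,1,1} = 0
G(19) = mex{2,1,1,1} = 0
G(20) = mex{2,2,1,1} = 0
G(21) = mex{2,2,2,1} = 0
G(22) = mex{2,2,2,1} = 0
G(23) = mex{0,2,2,2} = 1
G(24) = mex{0,2,2,2} = 1
G(25) = mex{0,0,2,2} = 1
G(26) = mex{0,0,0,2} = 1

1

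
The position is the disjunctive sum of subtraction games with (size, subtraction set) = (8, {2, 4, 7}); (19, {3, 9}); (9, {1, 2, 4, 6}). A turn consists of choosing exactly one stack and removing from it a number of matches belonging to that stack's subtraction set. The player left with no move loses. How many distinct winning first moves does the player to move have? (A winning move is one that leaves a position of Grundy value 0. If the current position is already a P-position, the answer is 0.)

Stack A, S = {2, 4, 7}:
n : 0 1 2 3 4 5 6 7 8
G : 0 0 1 1 2 2 0 3 1
G_A(8) = 1.
Stack B, S = {3, 9}:
G(0) = 0
G(1) = mex{} = 0
G(2) = mex{} = 0
G(3) = mex{0} = 1
G(4) = mex{0} = 1
G(5) = mex{0} = 1
G(6) = mex{1} = 0
G(7) = mex{1} = 0
G(8) = mex{1} = 0
G(9) = mex{0,0} = 1
G(10) = mex{0,0} = 1
G(11) = mex{0,0} = 1
G(12) = mex{1,1} = 0
G(13) = mex{1,1} = 0
G(14) = mex{1,1} = 0
G(15) = mex{0,0} = 1
G(16) = mex{0,0} = 1
G(17) = mex{0,0} = 1
G(18) = mex{1,1} = 0
G(19) = mex{1,1} = 0
G_B(19) = 0.
Stack C, S = {1, 2, 4, 6}:
G(0) = 0
G(1) = mex{0} = 1
G(2) = mex{1,0} = 2
G(3) = mex{2,1} = 0
G(4) = mex{0,2,0} = 1
G(5) = mex{1,0,1} = 2
G(6) = mex{2,1,2,0} = 3
G(7) = mex{3,2,0,1} = 4
G(8) = mex{4,3,1,2} = 0
G(9) = mex{0,4,2,0} = 1
G_C(9) = 1.
Combined Grundy value = 1 ⊕ 0 ⊕ 1 = 0.
A winning move leaves total XOR = 0, i.e. changes one component's Grundy value g to g ⊕ X where X is the current total.
Stack A: target g' = 1⊕0 = 1, but every legal move changes the Grundy value (mex property), so 0 moves.
Stack B: target g' = 0⊕0 = 0, but every legal move changes the Grundy value (mex property), so 0 moves.
Stack C: target g' = 1⊕0 = 1, but every legal move changes the Grundy value (mex property), so 0 moves.

0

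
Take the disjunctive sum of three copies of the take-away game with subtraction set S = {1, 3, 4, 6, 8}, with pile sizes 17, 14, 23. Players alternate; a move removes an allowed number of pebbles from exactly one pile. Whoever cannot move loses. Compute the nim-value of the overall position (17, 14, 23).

All piles use S = {1, 3, 4, 6, 8}:
G(0) = 0
G(1) = mex{0} = 1
G(2) = mex{1} = 0
G(3) = mex{0,0} = 1
G(4) = mex{1,1,0} = 2
G(5) = mex{2,0,1} = 3
G(6) = mex{3,1,0,0} = 2
G(7) = mex{2,2,1,1} = 0
G(8) = mex{0,3,2,0,0} = 1
G(9) = mex{1,2,3,1,1} = 0
G(10) = mex{0,0,2,2,0} = 1
G(11) = mex{1,1,0,3,1} = 2
G(12) = mex{2,0,1,2,2} = 3
G(13) = mex{3,1,0,0,3} = 2
G(14) = mex{2,2,1,1,2} = 0
G(15) = mex{0,3,2,0,0} = 1
G(16) = mex{1,2,3,1,1} = 0
G(17) = mex{0,0,2,2,0} = 1
G(18) = mex{1,1,0,3,1} = 2
G(19) = mex{2,0,1,2,2} = 3
G(20) = mex{3,1,0,0,3} = 2
G(21) = mex{2,2,1,1,2} = 0
G(22) = mex{0,3,2,0,0} = 1
G(23) = mex{1,2,3,1,1} = 0
Pile A: G(17) = 1.
Pile B: G(14) = 0.
Pile C: G(23) = 0.
Combined Grundy value = 1 ⊕ 0 ⊕ 0 = 1.

1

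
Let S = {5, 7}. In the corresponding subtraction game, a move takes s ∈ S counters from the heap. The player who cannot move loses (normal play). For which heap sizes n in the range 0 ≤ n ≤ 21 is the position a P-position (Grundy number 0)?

0, 1, 2, 3, 4, 12, 13, 14, 15, 16

n :  0  1  2  3  4  5  6  7  8  9 10 11 12 13 14 15 16 17 18 19 20 21
G :  0  0  0  0  0  1  1  1  1  1  2  2  0  0  0  0  0  1  1  1  1  1
P-positions are exactly the n with G(n) = 0.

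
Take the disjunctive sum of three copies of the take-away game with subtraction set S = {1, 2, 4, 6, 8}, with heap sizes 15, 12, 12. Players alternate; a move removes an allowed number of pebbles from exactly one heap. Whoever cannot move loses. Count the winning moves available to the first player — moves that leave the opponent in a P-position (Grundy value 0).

3

All heaps use S = {1, 2, 4, 6, 8}:
G(0) = 0
G(1) = mex{0} = 1
G(2) = mex{1,0} = 2
G(3) = mex{2,1} = 0
G(4) = mex{0,2,0} = 1
G(5) = mex{1,0,1} = 2
G(6) = mex{2,1,2,0} = 3
G(7) = mex{3,2,0,1} = 4
G(8) = mex{4,3,1,2,0} = 5
G(9) = mex{5,4,2,0,1} = 3
G(10) = mex{3,5,3,1,2} = 0
G(11) = mex{0,3,4,2,0} = 1
G(12) = mex{1,0,5,3,1} = 2
G(13) = mex{2,1,3,4,2} = 0
G(14) = mex{0,2,0,5,3} = 1
G(15) = mex{1,0,1,3,4} = 2
Heap A: G(15) = 2.
Heap B: G(12) = 2.
Heap C: G(12) = 2.
Combined Grundy value = 2 ⊕ 2 ⊕ 2 = 2.
A winning move leaves total XOR = 0, i.e. changes one component's Grundy value g to g ⊕ X where X is the current total.
Heap A: need g' = 2⊕2 = 0. Options: 15−1→G=1, 15−2→G=0, 15−4→G=1, 15−6→G=3, 15−8→G=4. Hits: 1.
Heap B: need g' = 2⊕2 = 0. Options: 12−1→G=1, 12−2→G=0, 12−4→G=5, 12−6→G=3, 12−8→G=1. Hits: 1.
Heap C: need g' = 2⊕2 = 0. Options: 12−1→G=1, 12−2→G=0, 12−4→G=5, 12−6→G=3, 12−8→G=1. Hits: 1.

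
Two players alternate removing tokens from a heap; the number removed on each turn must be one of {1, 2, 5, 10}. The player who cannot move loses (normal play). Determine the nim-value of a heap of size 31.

1

G(0) = 0
G(1) = mex{0} = 1
G(2) = mex{1,0} = 2
G(3) = mex{2,1} = 0
G(4) = mex{0,2} = 1
G(5) = mex{1,0,0} = 2
G(6) = mex{2,1,1} = 0
G(7) = mex{0,2,2} = 1
G(8) = mex{1,0,0} = 2
G(9) = mex{2,1,1} = 0
G(10) = mex{0,2,2,0} = 1
G(11) = mex{1,0,0,1} = 2
G(12) = mex{2,1,1,2} = 0
G(13) = mex{0,2,2,0} = 1
G(14) = mex{1,0,0,1} = 2
G(15) = mex{2,1,1,2} = 0
G(16) = mex{0,2,2,0} = 1
G(17) = mex{1,0,0,1} = 2
G(18) = mex{2,1,1,2} = 0
G(19) = mex{0,2,2,0} = 1
G(20) = mex{1,0,0,1} = 2
G(21) = mex{2,1,1,2} = 0
G(22) = mex{0,2,2,0} = 1
G(23) = mex{1,0,0,1} = 2
G(24) = mex{2,1,1,2} = 0
G(25) = mex{0,2,2,0} = 1
G(26) = mex{1,0,0,1} = 2
G(27) = mex{2,1,1,2} = 0
G(28) = mex{0,2,2,0} = 1
G(29) = mex{1,0,0,1} = 2
G(30) = mex{2,1,1,2} = 0
G(31) = mex{0,2,2,0} = 1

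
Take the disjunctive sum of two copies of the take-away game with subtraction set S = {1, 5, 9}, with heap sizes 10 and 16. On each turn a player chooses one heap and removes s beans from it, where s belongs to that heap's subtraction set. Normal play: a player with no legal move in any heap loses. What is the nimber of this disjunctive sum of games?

0

All heaps use S = {1, 5, 9}:
n :  0  1  2  3  4  5  6  7  8  9 10 11 12 13 14 15 16
G :  0  1  0  1  0  1  0  1  0  1  0  1  0  1  0  1  0
Heap A: G(10) = 0.
Heap B: G(16) = 0.
Combined Grundy value = 0 ⊕ 0 = 0.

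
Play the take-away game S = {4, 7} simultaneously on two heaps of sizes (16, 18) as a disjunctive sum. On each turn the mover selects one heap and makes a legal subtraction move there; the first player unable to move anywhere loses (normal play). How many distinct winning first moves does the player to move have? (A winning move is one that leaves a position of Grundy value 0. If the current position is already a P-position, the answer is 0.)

0

All heaps use S = {4, 7}:
G(0) = 0
G(1) = mex{} = 0
G(2) = mex{} = 0
G(3) = mex{} = 0
G(4) = mex{0} = 1
G(5) = mex{0} = 1
G(6) = mex{0} = 1
G(7) = mex{0,0} = 1
G(8) = mex{1,0} = 2
G(9) = mex{1,0} = 2
G(10) = mex{1,0} = 2
G(11) = mex{1,1} = 0
G(12) = mex{2,1} = 0
G(13) = mex{2,1} = 0
G(14) = mex{2,1} = 0
G(15) = mex{0,2} = 1
G(16) = mex{0,2} = 1
G(17) = mex{0,2} = 1
G(18) = mex{0,0} = 1
Heap A: G(16) = 1.
Heap B: G(18) = 1.
Combined Grundy value = 1 ⊕ 1 = 0.
A winning move leaves total XOR = 0, i.e. changes one component's Grundy value g to g ⊕ X where X is the current total.
Heap A: target g' = 1⊕0 = 1, but every legal move changes the Grundy value (mex property), so 0 moves.
Heap B: target g' = 1⊕0 = 1, but every legal move changes the Grundy value (mex property), so 0 moves.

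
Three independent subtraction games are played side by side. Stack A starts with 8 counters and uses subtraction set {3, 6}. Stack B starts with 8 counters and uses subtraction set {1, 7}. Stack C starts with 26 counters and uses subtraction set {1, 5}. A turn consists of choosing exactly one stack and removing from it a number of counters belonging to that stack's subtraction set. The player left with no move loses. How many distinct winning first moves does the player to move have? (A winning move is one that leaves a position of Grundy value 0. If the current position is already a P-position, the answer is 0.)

1

Stack A, S = {3, 6}:
n : 0 1 2 3 4 5 6 7 8
G : 0 0 0 1 1 1 2 2 2
G_A(8) = 2.
Stack B, S = {1, 7}:
n : 0 1 2 3 4 5 6 7 8
G : 0 1 0 1 0 1 0 1 0
G_B(8) = 0.
Stack C, S = {1, 5}:
G(0) = 0
G(1) = mex{0} = 1
G(2) = mex{1} = 0
G(3) = mex{0} = 1
G(4) = mex{1} = 0
G(5) = mex{0,0} = 1
G(6) = mex{1,1} = 0
G(7) = mex{0,0} = 1
G(8) = mex{1,1} = 0
G(9) = mex{0,0} = 1
G(10) = mex{1,1} = 0
G(11) = mex{0,0} = 1
G(12) = mex{1,1} = 0
G(13) = mex{0,0} = 1
G(14) = mex{1,1} = 0
G(15) = mex{0,0} = 1
G(16) = mex{1,1} = 0
G(17) = mex{0,0} = 1
G(18) = mex{1,1} = 0
G(19) = mex{0,0} = 1
G(20) = mex{1,1} = 0
G(21) = mex{0,0} = 1
G(22) = mex{1,1} = 0
G(23) = mex{0,0} = 1
G(24) = mex{1,1} = 0
G(25) = mex{0,0} = 1
G(26) = mex{1,1} = 0
G_C(26) = 0.
Combined Grundy value = 2 ⊕ 0 ⊕ 0 = 2.
A winning move leaves total XOR = 0, i.e. changes one component's Grundy value g to g ⊕ X where X is the current total.
Stack A: need g' = 2⊕2 = 0. Options: 8−3→G=1, 8−6→G=0. Hits: 1.
Stack B: need g' = 0⊕2 = 2. Options: 8−1→G=1, 8−7→G=1. Hits: 0.
Stack C: need g' = 0⊕2 = 2. Options: 26−1→G=1, 26−5→G=1. Hits: 0.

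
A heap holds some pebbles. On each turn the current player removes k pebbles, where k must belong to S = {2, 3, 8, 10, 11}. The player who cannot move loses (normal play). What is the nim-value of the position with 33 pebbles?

4

n :  0  1  2  3  4  5  6  7  8  9 10 11 12 13 14 15 16 17 18 19 20 21 22 23 24 25 26 27 28 29 30 31 32 33
G :  0  0  1  1  2  0  0  1  1  2  2  3  3  4  4  5  2  3  0  0  1  1  2  0  0  1  1  4  2  2  3  3  4  4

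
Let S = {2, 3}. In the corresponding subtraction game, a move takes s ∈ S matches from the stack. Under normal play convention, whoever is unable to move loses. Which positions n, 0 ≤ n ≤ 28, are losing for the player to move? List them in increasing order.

0, 1, 5, 6, 10, 11, 15, 16, 20, 21, 25, 26

n :  0  1  2  3  4  5  6  7  8  9 10 11 12 13 14 15 16 17 18 19 20 21 22 23 24 25 26 27 28
G :  0  0  1  1  2  0  0  1  1  2  0  0  1  1  2  0  0  1  1  2  0  0  1  1  2  0  0  1  1
P-positions are exactly the n with G(n) = 0.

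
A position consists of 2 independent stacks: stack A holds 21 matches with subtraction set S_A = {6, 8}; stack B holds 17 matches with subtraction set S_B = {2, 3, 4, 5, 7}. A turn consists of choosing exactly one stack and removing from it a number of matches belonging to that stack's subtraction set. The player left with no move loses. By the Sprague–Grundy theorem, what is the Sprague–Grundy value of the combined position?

5

Stack A, S = {6, 8}:
G(0) = 0
G(1) = mex{} = 0
G(2) = mex{} = 0
G(3) = mex{} = 0
G(4) = mex{} = 0
G(5) = mex{} = 0
G(6) = mex{0} = 1
G(7) = mex{0} = 1
G(8) = mex{0,0} = 1
G(9) = mex{0,0} = 1
G(10) = mex{0,0} = 1
G(11) = mex{0,0} = 1
G(12) = mex{1,0} = 2
G(13) = mex{1,0} = 2
G(14) = mex{1,1} = 0
G(15) = mex{1,1} = 0
G(16) = mex{1,1} = 0
G(17) = mex{1,1} = 0
G(18) = mex{2,1} = 0
G(19) = mex{2,1} = 0
G(20) = mex{0,2} = 1
G(21) = mex{0,2} = 1
G_A(21) = 1.
Stack B, S = {2, 3, 4, 5, 7}:
n :  0  1  2  3  4  5  6  7  8  9 10 11 12 13 14 15 16 17
G :  0  0  1  1  2  2  3  3  4  0  0  1  1  2  2  3  3  4
G_B(17) = 4.
Combined Grundy value = 1 ⊕ 4 = 5.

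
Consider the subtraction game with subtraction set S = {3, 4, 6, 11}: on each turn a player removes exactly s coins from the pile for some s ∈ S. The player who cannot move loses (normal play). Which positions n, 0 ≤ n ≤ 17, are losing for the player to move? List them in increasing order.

0, 1, 2, 9, 10, 17

n :  0  1  2  3  4  5  6  7  8  9 10 11 12 13 14 15 16 17
G :  0  0  0  1  1  1  2  2  2  0  0  3  1  1  4  2  2  0
P-positions are exactly the n with G(n) = 0.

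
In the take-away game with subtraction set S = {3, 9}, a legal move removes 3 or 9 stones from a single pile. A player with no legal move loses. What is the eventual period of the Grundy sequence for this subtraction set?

6

n :  0  1  2  3  4  5  6  7  8  9 10 11 12 13 14 15 16
G :  0  0  0  1  1  1  0  0  0  1  1  1  0  0  0  1  1
G(n+6) = G(n) holds for n = 0,…,8 (a full window of length max(S) = 9), so the sequence is purely periodic with period 6.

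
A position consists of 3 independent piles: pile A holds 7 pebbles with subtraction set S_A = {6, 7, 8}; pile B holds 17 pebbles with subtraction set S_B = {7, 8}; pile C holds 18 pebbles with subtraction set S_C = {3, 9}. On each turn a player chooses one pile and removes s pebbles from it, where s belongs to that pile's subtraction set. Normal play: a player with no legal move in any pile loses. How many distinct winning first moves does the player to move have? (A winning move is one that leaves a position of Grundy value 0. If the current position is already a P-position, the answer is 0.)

6

Pile A, S = {6, 7, 8}:
G(0) = 0
G(1) = mex{} = 0
G(2) = mex{} = 0
G(3) = mex{} = 0
G(4) = mex{} = 0
G(5) = mex{} = 0
G(6) = mex{0} = 1
G(7) = mex{0,0} = 1
G_A(7) = 1.
Pile B, S = {7, 8}:
n :  0  1  2  3  4  5  6  7  8  9 10 11 12 13 14 15 16 17
G :  0  0  0  0  0  0  0  1  1  1  1  1  1  1  2  0  0  0
G_B(17) = 0.
Pile C, S = {3, 9}:
n :  0  1  2  3  4  5  6  7  8  9 10 11 12 13 14 15 16 17 18
G :  0  0  0  1  1  1  0  0  0  1  1  1  0  0  0  1  1  1  0
G_C(18) = 0.
Combined Grundy value = 1 ⊕ 0 ⊕ 0 = 1.
A winning move leaves total XOR = 0, i.e. changes one component's Grundy value g to g ⊕ X where X is the current total.
Pile A: need g' = 1⊕1 = 0. Options: 7−6→G=0, 7−7→G=0. Hits: 2.
Pile B: need g' = 0⊕1 = 1. Options: 17−7→G=1, 17−8→G=1. Hits: 2.
Pile C: need g' = 0⊕1 = 1. Options: 18−3→G=1, 18−9→G=1. Hits: 2.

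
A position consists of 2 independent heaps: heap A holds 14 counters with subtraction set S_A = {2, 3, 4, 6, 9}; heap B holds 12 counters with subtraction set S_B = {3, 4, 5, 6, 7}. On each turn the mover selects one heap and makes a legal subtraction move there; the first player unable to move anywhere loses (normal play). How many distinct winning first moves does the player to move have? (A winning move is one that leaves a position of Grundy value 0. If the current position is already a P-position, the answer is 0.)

Heap A, S = {2, 3, 4, 6, 9}:
G(0) = 0
G(1) = mex{} = 0
G(2) = mex{0} = 1
G(3) = mex{0,0} = 1
G(4) = mex{1,0,0} = 2
G(5) = mex{1,1,0} = 2
G(6) = mex{2,1,1,0} = 3
G(7) = mex{2,2,1,0} = 3
G(8) = mex{3,2,2,1} = 0
G(9) = mex{3,3,2,1,0} = 4
G(10) = mex{0,3,3,2,0} = 1
G(11) = mex{4,0,3,2,1} = 5
G(12) = mex{1,4,0,3,1} = 2
G(13) = mex{5,1,4,3,2} = 0
G(14) = mex{2,5,1,0,2} = 3
G_A(14) = 3.
Heap B, S = {3, 4, 5, 6, 7}:
n :  0  1  2  3  4  5  6  7  8  9 10 11 12
G :  0  0  0  1  1  1  2  2  2  3  0  0  0
G_B(12) = 0.
Combined Grundy value = 3 ⊕ 0 = 3.
A winning move leaves total XOR = 0, i.e. changes one component's Grundy value g to g ⊕ X where X is the current total.
Heap A: need g' = 3⊕3 = 0. Options: 14−2→G=2, 14−3→G=5, 14−4→G=1, 14−6→G=0, 14−9→G=2. Hits: 1.
Heap B: need g' = 0⊕3 = 3. Options: 12−3→G=3, 12−4→G=2, 12−5→G=2, 12−6→G=2, 12−7→G=1. Hits: 1.

2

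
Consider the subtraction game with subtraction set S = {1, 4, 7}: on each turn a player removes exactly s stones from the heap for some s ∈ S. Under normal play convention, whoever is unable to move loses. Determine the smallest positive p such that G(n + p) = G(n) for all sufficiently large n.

G(0) = 0
G(1) = mex{0} = 1
G(2) = mex{1} = 0
G(3) = mex{0} = 1
G(4) = mex{1,0} = 2
G(5) = mex{2,1} = 0
G(6) = mex{0,0} = 1
G(7) = mex{1,1,0} = 2
G(8) = mex{2,2,1} = 0
G(9) = mex{0,0,0} = 1
G(10) = mex{1,1,1} = 0
G(11) = mex{0,2,2} = 1
G(12) = mex{1,0,0} = 2
G(13) = mex{2,1,1} = 0
G(14) = mex{0,0,2} = 1
G(15) = mex{1,1,0} = 2
G(16) = mex{2,2,1} = 0
G(17) = mex{0,0,0} = 1
G(n+8) = G(n) holds for n = 0,…,6 (a full window of length max(S) = 7), so the sequence is purely periodic with period 8.

8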